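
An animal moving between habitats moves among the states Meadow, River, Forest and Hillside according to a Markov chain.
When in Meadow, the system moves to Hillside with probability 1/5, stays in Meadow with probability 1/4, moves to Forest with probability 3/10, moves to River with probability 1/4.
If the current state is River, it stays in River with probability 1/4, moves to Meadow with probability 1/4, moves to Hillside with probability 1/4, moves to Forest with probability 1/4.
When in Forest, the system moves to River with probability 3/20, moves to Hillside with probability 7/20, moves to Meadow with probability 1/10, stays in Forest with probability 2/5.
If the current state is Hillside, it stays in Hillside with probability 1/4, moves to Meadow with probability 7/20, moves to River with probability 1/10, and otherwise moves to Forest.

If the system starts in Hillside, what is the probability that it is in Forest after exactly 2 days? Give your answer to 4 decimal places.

Propagate the distribution vector 2 days from Hillside.
After 0 days: (0.0000, 0.0000, 0.0000, 1.0000)
After 1 day: (0.3500, 0.1000, 0.3000, 0.2500)
After 2 days: (0.2300, 0.1825, 0.3250, 0.2625)
P(in Forest after 2 days) = 0.3250

0.3250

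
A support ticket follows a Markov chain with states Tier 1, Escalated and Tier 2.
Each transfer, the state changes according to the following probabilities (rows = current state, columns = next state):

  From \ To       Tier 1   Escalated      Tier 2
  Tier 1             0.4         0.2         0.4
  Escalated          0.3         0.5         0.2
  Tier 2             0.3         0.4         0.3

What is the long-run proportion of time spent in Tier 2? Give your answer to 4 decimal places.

Let the stationary distribution be π with π = πP and π_1 + π_2 + π_3 = 1.
π_1 = 0.4·π_1 + 0.3·π_2 + 0.3·π_3
π_2 = 0.2·π_1 + 0.5·π_2 + 0.4·π_3
Solving with the normalization constraint gives π = (0.3333, 0.3704, 0.2963).
So the stationary probability of Tier 2 is 0.2963.

0.2963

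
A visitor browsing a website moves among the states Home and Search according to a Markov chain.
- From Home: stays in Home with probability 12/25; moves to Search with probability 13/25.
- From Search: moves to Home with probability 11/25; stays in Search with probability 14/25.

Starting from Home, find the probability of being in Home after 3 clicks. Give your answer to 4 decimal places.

Propagate the distribution vector 3 clicks from Home.
After 0 clicks: (1.0000, 0.0000)
After 1 click: (0.4800, 0.5200)
After 2 clicks: (0.4592, 0.5408)
After 3 clicks: (0.4584, 0.5416)
P(in Home after 3 clicks) = 0.4584

0.4584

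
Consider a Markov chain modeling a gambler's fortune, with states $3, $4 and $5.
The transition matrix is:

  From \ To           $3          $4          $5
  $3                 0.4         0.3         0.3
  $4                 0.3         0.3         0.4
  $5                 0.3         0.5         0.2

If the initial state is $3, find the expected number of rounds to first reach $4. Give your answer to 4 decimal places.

Let t(s) be the expected number of rounds to first reach $4 from state s, with t($4) = 0. Conditioning on the first round:
t($3) = 1 + 0.4·t($3) + 0.3·t($5)
t($5) = 1 + 0.3·t($3) + 0.2·t($5)
Solving: t($3) = 2.8205, t($5) = 2.3077.
Expected rounds from $3 to $4: 2.8205.

2.8205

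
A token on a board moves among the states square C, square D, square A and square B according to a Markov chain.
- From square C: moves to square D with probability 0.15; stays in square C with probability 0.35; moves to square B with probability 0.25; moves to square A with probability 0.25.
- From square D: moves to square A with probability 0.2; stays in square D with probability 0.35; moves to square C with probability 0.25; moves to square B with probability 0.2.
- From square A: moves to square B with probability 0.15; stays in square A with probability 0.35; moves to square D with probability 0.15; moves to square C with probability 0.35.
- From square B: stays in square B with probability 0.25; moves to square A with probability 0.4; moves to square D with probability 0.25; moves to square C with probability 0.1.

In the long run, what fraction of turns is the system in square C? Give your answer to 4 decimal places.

Let the stationary distribution be π with π = πP and π_1 + π_2 + π_3 + π_4 = 1.
π_1 = 0.35·π_1 + 0.25·π_2 + 0.35·π_3 + 0.1·π_4
π_2 = 0.15·π_1 + 0.35·π_2 + 0.15·π_3 + 0.25·π_4
π_3 = 0.25·π_1 + 0.2·π_2 + 0.35·π_3 + 0.4·π_4
Solving with the normalization constraint gives π = (0.2763, 0.2137, 0.3008, 0.2092).
So the stationary probability of square C is 0.2763.

0.2763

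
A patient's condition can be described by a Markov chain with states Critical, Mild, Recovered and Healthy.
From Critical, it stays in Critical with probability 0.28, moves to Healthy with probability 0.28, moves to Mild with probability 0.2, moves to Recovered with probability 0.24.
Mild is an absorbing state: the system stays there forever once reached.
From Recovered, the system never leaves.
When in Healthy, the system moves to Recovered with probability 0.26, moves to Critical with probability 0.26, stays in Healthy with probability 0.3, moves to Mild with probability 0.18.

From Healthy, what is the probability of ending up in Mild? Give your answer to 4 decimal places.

0.4212

Let h(s) be the probability of absorption at Mild starting from transient state s. Then h(Mild) = 1 and h(Recovered) = 0. By first-step analysis:
h(Critical) = 0.28·h(Critical) + 0.2·1 + 0.24·0 + 0.28·h(Healthy)
h(Healthy) = 0.26·h(Critical) + 0.18·1 + 0.26·0 + 0.3·h(Healthy)
Solving: h(Critical) = 0.4416, h(Healthy) = 0.4212.
Starting from Healthy, the probability is 0.4212.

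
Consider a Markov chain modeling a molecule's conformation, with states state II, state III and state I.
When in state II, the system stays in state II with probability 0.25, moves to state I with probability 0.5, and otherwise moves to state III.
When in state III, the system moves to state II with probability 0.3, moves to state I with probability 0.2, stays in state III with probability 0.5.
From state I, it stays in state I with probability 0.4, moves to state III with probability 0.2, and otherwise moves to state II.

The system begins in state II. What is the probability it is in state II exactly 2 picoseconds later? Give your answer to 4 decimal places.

0.3375

Sum over the intermediate state after 1 picosecond:
P = P(state II→state II)·P(state II→state II) + P(state II→state III)·P(state III→state II) + P(state II→state I)·P(state I→state II)
  = 0.25×0.25 + 0.25×0.3 + 0.5×0.4
  = 0.0625 + 0.0750 + 0.2000 = 0.3375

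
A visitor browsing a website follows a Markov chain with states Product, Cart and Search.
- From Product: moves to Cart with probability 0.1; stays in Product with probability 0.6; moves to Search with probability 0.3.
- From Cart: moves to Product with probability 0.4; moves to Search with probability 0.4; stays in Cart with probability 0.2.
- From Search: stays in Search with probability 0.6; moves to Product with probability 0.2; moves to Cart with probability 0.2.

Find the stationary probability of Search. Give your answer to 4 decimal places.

0.4516

Let the stationary distribution be π with π = πP and π_1 + π_2 + π_3 = 1.
π_1 = 0.6·π_1 + 0.4·π_2 + 0.2·π_3
π_2 = 0.1·π_1 + 0.2·π_2 + 0.2·π_3
Solving with the normalization constraint gives π = (0.3871, 0.1613, 0.4516).
So the stationary probability of Search is 0.4516.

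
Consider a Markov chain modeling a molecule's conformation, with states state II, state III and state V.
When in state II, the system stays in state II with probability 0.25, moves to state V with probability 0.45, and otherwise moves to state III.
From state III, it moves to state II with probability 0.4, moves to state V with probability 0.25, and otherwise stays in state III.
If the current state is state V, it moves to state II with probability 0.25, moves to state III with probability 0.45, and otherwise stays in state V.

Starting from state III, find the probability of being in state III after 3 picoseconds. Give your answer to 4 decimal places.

Propagate the distribution vector 3 picoseconds from state III.
After 0 picoseconds: (0.0000, 1.0000, 0.0000)
After 1 picosecond: (0.4000, 0.3500, 0.2500)
After 2 picoseconds: (0.3025, 0.3550, 0.3425)
After 3 picoseconds: (0.3033, 0.3691, 0.3276)
P(in state III after 3 picoseconds) = 0.3691

0.3691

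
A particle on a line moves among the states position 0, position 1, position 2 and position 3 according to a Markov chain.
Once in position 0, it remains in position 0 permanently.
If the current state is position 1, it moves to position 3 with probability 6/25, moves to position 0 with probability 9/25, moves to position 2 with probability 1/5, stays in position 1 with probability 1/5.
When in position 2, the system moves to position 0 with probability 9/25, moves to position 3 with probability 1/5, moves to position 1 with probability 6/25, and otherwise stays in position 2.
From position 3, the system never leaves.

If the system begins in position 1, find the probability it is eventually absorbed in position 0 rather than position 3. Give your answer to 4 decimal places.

0.6081

Let h(s) be the probability of absorption at position 0 starting from transient state s. Then h(position 0) = 1 and h(position 3) = 0. By first-step analysis:
h(position 1) = 0.36·1 + 0.2·h(position 1) + 0.2·h(position 2) + 0.24·0
h(position 2) = 0.36·1 + 0.24·h(position 1) + 0.2·h(position 2) + 0.2·0
Solving: h(position 1) = 0.6081, h(position 2) = 0.6324.
Starting from position 1, the probability is 0.6081.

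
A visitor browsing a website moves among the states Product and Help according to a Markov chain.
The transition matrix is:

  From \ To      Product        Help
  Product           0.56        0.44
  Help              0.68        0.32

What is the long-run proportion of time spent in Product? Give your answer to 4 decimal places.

Let the stationary distribution be π with π = πP and π_1 + π_2 = 1.
π_1 = 0.56·π_1 + 0.68·π_2
Solving with the normalization constraint gives π = (0.6071, 0.3929).
So the stationary probability of Product is 0.6071.

0.6071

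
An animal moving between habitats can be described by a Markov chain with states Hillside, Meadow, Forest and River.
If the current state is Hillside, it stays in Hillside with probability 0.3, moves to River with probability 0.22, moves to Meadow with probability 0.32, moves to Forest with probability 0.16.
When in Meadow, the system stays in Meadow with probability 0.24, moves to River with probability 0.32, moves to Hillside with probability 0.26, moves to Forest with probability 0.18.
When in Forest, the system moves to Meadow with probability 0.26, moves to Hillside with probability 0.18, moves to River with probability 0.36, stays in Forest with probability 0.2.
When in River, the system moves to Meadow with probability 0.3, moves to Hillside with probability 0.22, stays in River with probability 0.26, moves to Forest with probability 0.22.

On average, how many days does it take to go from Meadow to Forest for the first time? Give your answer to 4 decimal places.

5.3789

Let t(s) be the expected number of days to first reach Forest from state s, with t(Forest) = 0. Conditioning on the first day:
t(Hillside) = 1 + 0.3·t(Hillside) + 0.32·t(Meadow) + 0.22·t(River)
t(Meadow) = 1 + 0.26·t(Hillside) + 0.24·t(Meadow) + 0.32·t(River)
t(River) = 1 + 0.22·t(Hillside) + 0.3·t(Meadow) + 0.26·t(River)
Solving: t(Hillside) = 5.5126, t(Meadow) = 5.3789, t(River) = 5.1709.
Expected days from Meadow to Forest: 5.3789.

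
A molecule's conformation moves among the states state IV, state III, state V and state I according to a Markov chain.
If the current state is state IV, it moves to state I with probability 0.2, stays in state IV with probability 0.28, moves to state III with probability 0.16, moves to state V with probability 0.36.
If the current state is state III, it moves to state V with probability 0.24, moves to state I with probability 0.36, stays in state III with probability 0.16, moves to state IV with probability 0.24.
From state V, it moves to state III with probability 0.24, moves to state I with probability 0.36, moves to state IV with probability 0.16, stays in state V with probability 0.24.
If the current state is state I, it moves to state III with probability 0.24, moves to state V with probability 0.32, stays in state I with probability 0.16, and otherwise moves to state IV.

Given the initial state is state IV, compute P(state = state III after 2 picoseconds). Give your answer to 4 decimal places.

0.2048

Propagate the distribution vector 2 picoseconds from state IV.
After 0 picoseconds: (1.0000, 0.0000, 0.0000, 0.0000)
After 1 picosecond: (0.2800, 0.1600, 0.3600, 0.2000)
After 2 picoseconds: (0.2304, 0.2048, 0.2896, 0.2752)
P(in state III after 2 picoseconds) = 0.2048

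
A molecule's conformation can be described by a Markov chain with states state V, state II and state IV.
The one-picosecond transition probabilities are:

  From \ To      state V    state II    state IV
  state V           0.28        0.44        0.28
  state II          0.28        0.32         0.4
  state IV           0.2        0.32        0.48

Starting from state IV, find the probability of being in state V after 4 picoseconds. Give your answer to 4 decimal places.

Propagate the distribution vector 4 picoseconds from state IV.
After 0 picoseconds: (0.0000, 0.0000, 1.0000)
After 1 picosecond: (0.2000, 0.3200, 0.4800)
After 2 picoseconds: (0.2416, 0.3440, 0.4144)
After 3 picoseconds: (0.2468, 0.3490, 0.4042)
After 4 picoseconds: (0.2477, 0.3496, 0.4027)
P(in state V after 4 picoseconds) = 0.2477

0.2477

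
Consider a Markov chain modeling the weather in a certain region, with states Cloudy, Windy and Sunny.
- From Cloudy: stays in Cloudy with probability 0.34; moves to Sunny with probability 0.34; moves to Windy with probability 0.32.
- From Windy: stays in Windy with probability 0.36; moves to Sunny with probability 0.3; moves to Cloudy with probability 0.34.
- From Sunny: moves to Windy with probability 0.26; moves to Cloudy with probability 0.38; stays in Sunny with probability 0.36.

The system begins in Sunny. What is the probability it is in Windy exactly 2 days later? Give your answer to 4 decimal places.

Sum over the intermediate state after 1 day:
P = P(Sunny→Cloudy)·P(Cloudy→Windy) + P(Sunny→Windy)·P(Windy→Windy) + P(Sunny→Sunny)·P(Sunny→Windy)
  = 0.38×0.32 + 0.26×0.36 + 0.36×0.26
  = 0.1216 + 0.0936 + 0.0936 = 0.3088

0.3088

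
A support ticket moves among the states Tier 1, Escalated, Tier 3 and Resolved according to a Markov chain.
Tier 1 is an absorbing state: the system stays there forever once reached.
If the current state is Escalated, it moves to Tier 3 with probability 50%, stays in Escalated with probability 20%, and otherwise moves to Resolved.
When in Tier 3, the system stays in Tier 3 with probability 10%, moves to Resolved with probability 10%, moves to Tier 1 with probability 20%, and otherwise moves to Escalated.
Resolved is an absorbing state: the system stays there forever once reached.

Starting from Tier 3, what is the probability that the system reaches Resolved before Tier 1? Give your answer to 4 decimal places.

Let h(s) be the probability of absorption at Resolved starting from transient state s. Then h(Resolved) = 1 and h(Tier 1) = 0. By first-step analysis:
h(Escalated) = 0.2·h(Escalated) + 0.5·h(Tier 3) + 0.3·1
h(Tier 3) = 0.2·0 + 0.6·h(Escalated) + 0.1·h(Tier 3) + 0.1·1
Solving: h(Escalated) = 0.7619, h(Tier 3) = 0.6190.
Starting from Tier 3, the probability is 0.6190.

0.6190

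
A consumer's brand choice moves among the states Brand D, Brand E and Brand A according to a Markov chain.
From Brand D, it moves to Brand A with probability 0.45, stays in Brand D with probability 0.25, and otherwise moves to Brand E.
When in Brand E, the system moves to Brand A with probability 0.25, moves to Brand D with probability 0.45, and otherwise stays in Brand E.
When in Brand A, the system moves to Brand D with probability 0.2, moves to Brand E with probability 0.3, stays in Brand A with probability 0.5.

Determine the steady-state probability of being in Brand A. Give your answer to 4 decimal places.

0.4105

Let the stationary distribution be π with π = πP and π_1 + π_2 + π_3 = 1.
π_1 = 0.25·π_1 + 0.45·π_2 + 0.2·π_3
π_2 = 0.3·π_1 + 0.3·π_2 + 0.3·π_3
Solving with the normalization constraint gives π = (0.2895, 0.3000, 0.4105).
So the stationary probability of Brand A is 0.4105.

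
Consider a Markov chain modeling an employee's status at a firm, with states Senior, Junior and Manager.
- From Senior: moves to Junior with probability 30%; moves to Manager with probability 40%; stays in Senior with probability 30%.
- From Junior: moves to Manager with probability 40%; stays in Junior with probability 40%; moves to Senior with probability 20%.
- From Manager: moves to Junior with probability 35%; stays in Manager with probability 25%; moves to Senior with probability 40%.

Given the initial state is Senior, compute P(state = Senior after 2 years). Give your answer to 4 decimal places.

Sum over the intermediate state after 1 year:
P = P(Senior→Senior)·P(Senior→Senior) + P(Senior→Junior)·P(Junior→Senior) + P(Senior→Manager)·P(Manager→Senior)
  = 0.3×0.3 + 0.3×0.2 + 0.4×0.4
  = 0.0900 + 0.0600 + 0.1600 = 0.3100

0.3100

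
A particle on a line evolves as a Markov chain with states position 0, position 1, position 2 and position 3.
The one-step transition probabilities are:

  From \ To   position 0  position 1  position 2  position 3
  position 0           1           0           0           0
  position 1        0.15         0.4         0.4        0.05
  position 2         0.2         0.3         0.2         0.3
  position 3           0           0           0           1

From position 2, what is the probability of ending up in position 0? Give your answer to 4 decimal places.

Let h(s) be the probability of absorption at position 0 starting from transient state s. Then h(position 0) = 1 and h(position 3) = 0. By first-step analysis:
h(position 1) = 0.15·1 + 0.4·h(position 1) + 0.4·h(position 2) + 0.05·0
h(position 2) = 0.2·1 + 0.3·h(position 1) + 0.2·h(position 2) + 0.3·0
Solving: h(position 1) = 0.5556, h(position 2) = 0.4583.
Starting from position 2, the probability is 0.4583.

0.4583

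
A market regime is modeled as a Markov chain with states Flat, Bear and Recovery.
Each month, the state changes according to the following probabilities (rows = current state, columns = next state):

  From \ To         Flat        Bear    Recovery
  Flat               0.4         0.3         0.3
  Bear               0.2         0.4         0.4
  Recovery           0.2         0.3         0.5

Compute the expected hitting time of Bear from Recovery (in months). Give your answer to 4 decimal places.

3.3333

Let t(s) be the expected number of months to first reach Bear from state s, with t(Bear) = 0. Conditioning on the first month:
t(Flat) = 1 + 0.4·t(Flat) + 0.3·t(Recovery)
t(Recovery) = 1 + 0.2·t(Flat) + 0.5·t(Recovery)
Solving: t(Flat) = 3.3333, t(Recovery) = 3.3333.
Expected months from Recovery to Bear: 3.3333.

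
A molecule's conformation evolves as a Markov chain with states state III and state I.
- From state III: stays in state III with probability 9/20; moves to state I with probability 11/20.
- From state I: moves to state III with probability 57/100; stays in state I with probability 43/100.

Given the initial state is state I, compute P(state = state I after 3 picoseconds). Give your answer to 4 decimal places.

0.4902

Propagate the distribution vector 3 picoseconds from state I.
After 0 picoseconds: (0.0000, 1.0000)
After 1 picosecond: (0.5700, 0.4300)
After 2 picoseconds: (0.5016, 0.4984)
After 3 picoseconds: (0.5098, 0.4902)
P(in state I after 3 picoseconds) = 0.4902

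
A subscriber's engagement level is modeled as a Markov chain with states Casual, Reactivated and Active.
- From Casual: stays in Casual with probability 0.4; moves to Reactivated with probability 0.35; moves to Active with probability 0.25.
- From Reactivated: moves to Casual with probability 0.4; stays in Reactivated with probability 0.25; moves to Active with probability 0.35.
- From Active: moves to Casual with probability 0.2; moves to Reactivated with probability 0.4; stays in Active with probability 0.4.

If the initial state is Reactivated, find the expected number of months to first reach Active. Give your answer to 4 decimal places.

Let t(s) be the expected number of months to first reach Active from state s, with t(Active) = 0. Conditioning on the first month:
t(Casual) = 1 + 0.4·t(Casual) + 0.35·t(Reactivated)
t(Reactivated) = 1 + 0.4·t(Casual) + 0.25·t(Reactivated)
Solving: t(Casual) = 3.5484, t(Reactivated) = 3.2258.
Expected months from Reactivated to Active: 3.2258.

3.2258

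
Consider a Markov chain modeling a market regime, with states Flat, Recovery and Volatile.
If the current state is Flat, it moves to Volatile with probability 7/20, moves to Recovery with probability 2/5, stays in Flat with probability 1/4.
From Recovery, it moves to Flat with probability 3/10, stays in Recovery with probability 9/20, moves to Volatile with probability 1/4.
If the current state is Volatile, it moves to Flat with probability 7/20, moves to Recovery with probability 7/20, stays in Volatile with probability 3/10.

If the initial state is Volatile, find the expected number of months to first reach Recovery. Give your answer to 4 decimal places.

2.7329

Let t(s) be the expected number of months to first reach Recovery from state s, with t(Recovery) = 0. Conditioning on the first month:
t(Flat) = 1 + 0.25·t(Flat) + 0.35·t(Volatile)
t(Volatile) = 1 + 0.35·t(Flat) + 0.3·t(Volatile)
Solving: t(Flat) = 2.6087, t(Volatile) = 2.7329.
Expected months from Volatile to Recovery: 2.7329.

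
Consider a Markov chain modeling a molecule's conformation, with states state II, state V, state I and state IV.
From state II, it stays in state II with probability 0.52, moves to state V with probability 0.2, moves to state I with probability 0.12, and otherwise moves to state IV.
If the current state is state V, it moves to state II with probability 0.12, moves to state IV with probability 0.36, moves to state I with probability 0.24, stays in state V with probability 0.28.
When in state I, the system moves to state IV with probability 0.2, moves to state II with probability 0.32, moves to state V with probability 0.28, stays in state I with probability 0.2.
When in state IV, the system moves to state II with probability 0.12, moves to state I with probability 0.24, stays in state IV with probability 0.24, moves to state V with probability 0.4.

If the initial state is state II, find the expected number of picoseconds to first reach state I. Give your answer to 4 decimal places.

5.5556

Let t(s) be the expected number of picoseconds to first reach state I from state s, with t(state I) = 0. Conditioning on the first picosecond:
t(state II) = 1 + 0.52·t(state II) + 0.2·t(state V) + 0.16·t(state IV)
t(state V) = 1 + 0.12·t(state II) + 0.28·t(state V) + 0.36·t(state IV)
t(state IV) = 1 + 0.12·t(state II) + 0.4·t(state V) + 0.24·t(state IV)
Solving: t(state II) = 5.5556, t(state V) = 4.6296, t(state IV) = 4.6296.
Expected picoseconds from state II to state I: 5.5556.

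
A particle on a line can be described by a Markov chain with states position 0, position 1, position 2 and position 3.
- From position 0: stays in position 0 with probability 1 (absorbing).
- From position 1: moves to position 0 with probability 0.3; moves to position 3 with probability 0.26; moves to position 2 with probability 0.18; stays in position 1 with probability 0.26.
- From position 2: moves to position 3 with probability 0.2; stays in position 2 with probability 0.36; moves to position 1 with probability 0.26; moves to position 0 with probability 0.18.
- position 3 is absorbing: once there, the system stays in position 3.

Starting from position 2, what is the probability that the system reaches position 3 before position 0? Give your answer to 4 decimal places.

Let h(s) be the probability of absorption at position 3 starting from transient state s. Then h(position 3) = 1 and h(position 0) = 0. By first-step analysis:
h(position 1) = 0.3·0 + 0.26·h(position 1) + 0.18·h(position 2) + 0.26·1
h(position 2) = 0.18·0 + 0.26·h(position 1) + 0.36·h(position 2) + 0.2·1
Solving: h(position 1) = 0.4742, h(position 2) = 0.5052.
Starting from position 2, the probability is 0.5052.

0.5052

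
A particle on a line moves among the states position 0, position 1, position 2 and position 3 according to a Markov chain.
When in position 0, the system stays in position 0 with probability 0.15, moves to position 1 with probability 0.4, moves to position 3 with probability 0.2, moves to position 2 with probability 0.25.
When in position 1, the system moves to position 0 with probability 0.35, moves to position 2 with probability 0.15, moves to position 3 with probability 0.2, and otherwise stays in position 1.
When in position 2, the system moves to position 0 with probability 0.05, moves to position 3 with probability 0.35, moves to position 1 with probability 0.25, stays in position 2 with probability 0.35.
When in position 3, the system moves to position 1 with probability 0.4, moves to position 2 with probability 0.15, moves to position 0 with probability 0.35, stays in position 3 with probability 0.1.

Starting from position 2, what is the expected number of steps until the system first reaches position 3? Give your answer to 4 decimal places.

Let t(s) be the expected number of steps to first reach position 3 from state s, with t(position 3) = 0. Conditioning on the first step:
t(position 0) = 1 + 0.15·t(position 0) + 0.4·t(position 1) + 0.25·t(position 2)
t(position 1) = 1 + 0.35·t(position 0) + 0.3·t(position 1) + 0.15·t(position 2)
t(position 2) = 1 + 0.05·t(position 0) + 0.25·t(position 1) + 0.35·t(position 2)
Solving: t(position 0) = 4.2345, t(position 1) = 4.2997, t(position 2) = 3.5179.
Expected steps from position 2 to position 3: 3.5179.

3.5179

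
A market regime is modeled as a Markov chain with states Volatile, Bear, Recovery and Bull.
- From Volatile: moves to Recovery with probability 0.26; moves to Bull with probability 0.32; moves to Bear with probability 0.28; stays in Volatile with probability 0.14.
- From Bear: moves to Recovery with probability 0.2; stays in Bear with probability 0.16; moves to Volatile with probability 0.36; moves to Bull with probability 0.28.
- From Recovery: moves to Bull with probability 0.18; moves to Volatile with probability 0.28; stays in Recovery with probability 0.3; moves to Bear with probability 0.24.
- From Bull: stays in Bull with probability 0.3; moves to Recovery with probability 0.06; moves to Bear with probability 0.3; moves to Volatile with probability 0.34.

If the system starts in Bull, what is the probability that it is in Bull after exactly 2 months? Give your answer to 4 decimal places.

Propagate the distribution vector 2 months from Bull.
After 0 months: (0.0000, 0.0000, 0.0000, 1.0000)
After 1 month: (0.3400, 0.3000, 0.0600, 0.3000)
After 2 months: (0.2744, 0.2476, 0.1844, 0.2936)
P(in Bull after 2 months) = 0.2936

0.2936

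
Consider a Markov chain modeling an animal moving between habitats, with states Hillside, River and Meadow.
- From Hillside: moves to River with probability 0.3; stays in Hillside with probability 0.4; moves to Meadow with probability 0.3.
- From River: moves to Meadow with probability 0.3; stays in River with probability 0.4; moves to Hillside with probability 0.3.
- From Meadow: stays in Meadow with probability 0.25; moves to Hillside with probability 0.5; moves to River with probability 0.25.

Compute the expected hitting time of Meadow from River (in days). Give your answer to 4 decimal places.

3.3333

Let t(s) be the expected number of days to first reach Meadow from state s, with t(Meadow) = 0. Conditioning on the first day:
t(Hillside) = 1 + 0.4·t(Hillside) + 0.3·t(River)
t(River) = 1 + 0.3·t(Hillside) + 0.4·t(River)
Solving: t(Hillside) = 3.3333, t(River) = 3.3333.
Expected days from River to Meadow: 3.3333.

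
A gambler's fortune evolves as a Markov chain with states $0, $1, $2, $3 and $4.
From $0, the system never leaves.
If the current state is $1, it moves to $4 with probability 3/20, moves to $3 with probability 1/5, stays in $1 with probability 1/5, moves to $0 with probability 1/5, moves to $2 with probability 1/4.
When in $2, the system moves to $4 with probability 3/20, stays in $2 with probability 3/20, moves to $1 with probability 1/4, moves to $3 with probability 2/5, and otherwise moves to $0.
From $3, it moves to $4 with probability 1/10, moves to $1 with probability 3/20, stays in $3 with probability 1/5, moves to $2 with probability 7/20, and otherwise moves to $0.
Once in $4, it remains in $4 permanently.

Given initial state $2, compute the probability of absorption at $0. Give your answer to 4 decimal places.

0.4830

Let h(s) be the probability of absorption at $0 starting from transient state s. Then h($0) = 1 and h($4) = 0. By first-step analysis:
h($1) = 0.2·1 + 0.2·h($1) + 0.25·h($2) + 0.2·h($3) + 0.15·0
h($2) = 0.05·1 + 0.25·h($1) + 0.15·h($2) + 0.4·h($3) + 0.15·0
h($3) = 0.2·1 + 0.15·h($1) + 0.35·h($2) + 0.2·h($3) + 0.1·0
Solving: h($1) = 0.5417, h($2) = 0.4830, h($3) = 0.5629.
Starting from $2, the probability is 0.4830.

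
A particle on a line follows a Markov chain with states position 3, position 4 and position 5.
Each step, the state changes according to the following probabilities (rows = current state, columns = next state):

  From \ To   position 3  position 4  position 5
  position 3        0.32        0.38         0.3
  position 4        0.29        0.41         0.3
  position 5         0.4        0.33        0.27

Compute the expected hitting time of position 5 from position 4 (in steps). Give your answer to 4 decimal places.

3.3333

Let t(s) be the expected number of steps to first reach position 5 from state s, with t(position 5) = 0. Conditioning on the first step:
t(position 3) = 1 + 0.32·t(position 3) + 0.38·t(position 4)
t(position 4) = 1 + 0.29·t(position 3) + 0.41·t(position 4)
Solving: t(position 3) = 3.3333, t(position 4) = 3.3333.
Expected steps from position 4 to position 5: 3.3333.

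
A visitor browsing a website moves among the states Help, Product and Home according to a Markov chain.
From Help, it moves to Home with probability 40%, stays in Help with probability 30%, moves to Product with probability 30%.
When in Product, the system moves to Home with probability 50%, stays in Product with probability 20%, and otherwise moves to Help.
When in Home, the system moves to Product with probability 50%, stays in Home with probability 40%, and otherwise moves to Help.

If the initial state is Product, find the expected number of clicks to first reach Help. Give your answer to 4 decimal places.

4.7826

Let t(s) be the expected number of clicks to first reach Help from state s, with t(Help) = 0. Conditioning on the first click:
t(Product) = 1 + 0.2·t(Product) + 0.5·t(Home)
t(Home) = 1 + 0.5·t(Product) + 0.4·t(Home)
Solving: t(Product) = 4.7826, t(Home) = 5.6522.
Expected clicks from Product to Help: 4.7826.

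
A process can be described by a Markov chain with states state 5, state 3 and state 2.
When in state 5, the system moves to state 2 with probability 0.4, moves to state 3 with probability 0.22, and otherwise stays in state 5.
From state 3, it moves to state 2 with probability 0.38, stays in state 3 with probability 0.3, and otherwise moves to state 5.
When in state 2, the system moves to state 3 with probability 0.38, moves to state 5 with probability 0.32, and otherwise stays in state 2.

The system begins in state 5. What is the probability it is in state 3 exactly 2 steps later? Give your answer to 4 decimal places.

Sum over the intermediate state after 1 step:
P = P(state 5→state 5)·P(state 5→state 3) + P(state 5→state 3)·P(state 3→state 3) + P(state 5→state 2)·P(state 2→state 3)
  = 0.38×0.22 + 0.22×0.3 + 0.4×0.38
  = 0.0836 + 0.0660 + 0.1520 = 0.3016

0.3016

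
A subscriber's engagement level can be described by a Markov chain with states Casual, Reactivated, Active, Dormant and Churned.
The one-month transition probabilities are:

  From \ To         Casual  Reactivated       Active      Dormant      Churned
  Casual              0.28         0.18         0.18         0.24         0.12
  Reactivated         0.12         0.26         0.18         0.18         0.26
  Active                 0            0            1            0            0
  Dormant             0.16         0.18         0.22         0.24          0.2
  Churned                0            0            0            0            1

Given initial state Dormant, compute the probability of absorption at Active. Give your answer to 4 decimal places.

Let h(s) be the probability of absorption at Active starting from transient state s. Then h(Active) = 1 and h(Churned) = 0. By first-step analysis:
h(Casual) = 0.28·h(Casual) + 0.18·h(Reactivated) + 0.18·1 + 0.24·h(Dormant) + 0.12·0
h(Reactivated) = 0.12·h(Casual) + 0.26·h(Reactivated) + 0.18·1 + 0.18·h(Dormant) + 0.26·0
h(Dormant) = 0.16·h(Casual) + 0.18·h(Reactivated) + 0.22·1 + 0.24·h(Dormant) + 0.2·0
Solving: h(Casual) = 0.5331, h(Reactivated) = 0.4535, h(Dormant) = 0.5091.
Starting from Dormant, the probability is 0.5091.

0.5091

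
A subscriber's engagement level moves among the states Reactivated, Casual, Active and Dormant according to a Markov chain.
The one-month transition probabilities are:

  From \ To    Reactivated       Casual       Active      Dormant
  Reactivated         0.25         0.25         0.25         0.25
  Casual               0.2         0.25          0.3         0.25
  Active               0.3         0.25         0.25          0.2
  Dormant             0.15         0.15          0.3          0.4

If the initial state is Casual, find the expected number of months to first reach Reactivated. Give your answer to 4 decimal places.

4.6575

Let t(s) be the expected number of months to first reach Reactivated from state s, with t(Reactivated) = 0. Conditioning on the first month:
t(Casual) = 1 + 0.25·t(Casual) + 0.3·t(Active) + 0.25·t(Dormant)
t(Active) = 1 + 0.25·t(Casual) + 0.25·t(Active) + 0.2·t(Dormant)
t(Dormant) = 1 + 0.15·t(Casual) + 0.3·t(Active) + 0.4·t(Dormant)
Solving: t(Casual) = 4.6575, t(Active) = 4.2009, t(Dormant) = 4.9315.
Expected months from Casual to Reactivated: 4.6575.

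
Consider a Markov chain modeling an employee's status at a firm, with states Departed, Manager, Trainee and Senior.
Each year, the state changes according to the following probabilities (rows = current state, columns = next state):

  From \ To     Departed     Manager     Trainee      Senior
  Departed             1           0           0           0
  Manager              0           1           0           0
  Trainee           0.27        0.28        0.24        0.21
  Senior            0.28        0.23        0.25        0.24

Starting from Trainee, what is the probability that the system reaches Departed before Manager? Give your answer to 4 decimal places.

0.5028

Let h(s) be the probability of absorption at Departed starting from transient state s. Then h(Departed) = 1 and h(Manager) = 0. By first-step analysis:
h(Trainee) = 0.27·1 + 0.28·0 + 0.24·h(Trainee) + 0.21·h(Senior)
h(Senior) = 0.28·1 + 0.23·0 + 0.25·h(Trainee) + 0.24·h(Senior)
Solving: h(Trainee) = 0.5028, h(Senior) = 0.5338.
Starting from Trainee, the probability is 0.5028.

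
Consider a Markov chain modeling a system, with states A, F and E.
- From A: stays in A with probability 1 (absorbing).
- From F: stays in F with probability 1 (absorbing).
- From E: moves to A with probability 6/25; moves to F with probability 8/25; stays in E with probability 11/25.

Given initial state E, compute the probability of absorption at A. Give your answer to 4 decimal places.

0.4286

Let h(s) be the probability of absorption at A starting from transient state s. Then h(A) = 1 and h(F) = 0. By first-step analysis:
h(E) = 0.24·1 + 0.32·0 + 0.44·h(E)
Solving: h(E) = 0.4286.
Starting from E, the probability is 0.4286.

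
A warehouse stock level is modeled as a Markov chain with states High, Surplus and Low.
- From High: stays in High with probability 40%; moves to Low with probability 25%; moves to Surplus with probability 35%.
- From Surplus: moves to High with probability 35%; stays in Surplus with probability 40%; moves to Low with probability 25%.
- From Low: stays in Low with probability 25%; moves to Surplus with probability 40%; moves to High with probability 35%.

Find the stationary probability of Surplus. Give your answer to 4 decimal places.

Let the stationary distribution be π with π = πP and π_1 + π_2 + π_3 = 1.
π_1 = 0.4·π_1 + 0.35·π_2 + 0.35·π_3
π_2 = 0.35·π_1 + 0.4·π_2 + 0.4·π_3
Solving with the normalization constraint gives π = (0.3684, 0.3816, 0.2500).
So the stationary probability of Surplus is 0.3816.

0.3816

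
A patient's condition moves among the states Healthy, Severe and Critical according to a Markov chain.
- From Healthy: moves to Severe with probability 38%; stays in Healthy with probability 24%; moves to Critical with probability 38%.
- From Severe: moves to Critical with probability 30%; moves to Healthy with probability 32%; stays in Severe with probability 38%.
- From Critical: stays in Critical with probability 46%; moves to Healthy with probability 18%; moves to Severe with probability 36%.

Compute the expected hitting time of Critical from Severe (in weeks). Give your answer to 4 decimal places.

3.0892

Let t(s) be the expected number of weeks to first reach Critical from state s, with t(Critical) = 0. Conditioning on the first week:
t(Healthy) = 1 + 0.24·t(Healthy) + 0.38·t(Severe)
t(Severe) = 1 + 0.32·t(Healthy) + 0.38·t(Severe)
Solving: t(Healthy) = 2.8604, t(Severe) = 3.0892.
Expected weeks from Severe to Critical: 3.0892.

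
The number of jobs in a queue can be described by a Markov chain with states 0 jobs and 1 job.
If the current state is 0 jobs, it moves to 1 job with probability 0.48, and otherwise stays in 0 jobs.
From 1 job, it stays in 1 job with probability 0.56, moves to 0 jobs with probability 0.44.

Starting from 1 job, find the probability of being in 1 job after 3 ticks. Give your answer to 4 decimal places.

Propagate the distribution vector 3 ticks from 1 job.
After 0 ticks: (0.0000, 1.0000)
After 1 tick: (0.4400, 0.5600)
After 2 ticks: (0.4752, 0.5248)
After 3 ticks: (0.4780, 0.5220)
P(in 1 job after 3 ticks) = 0.5220

0.5220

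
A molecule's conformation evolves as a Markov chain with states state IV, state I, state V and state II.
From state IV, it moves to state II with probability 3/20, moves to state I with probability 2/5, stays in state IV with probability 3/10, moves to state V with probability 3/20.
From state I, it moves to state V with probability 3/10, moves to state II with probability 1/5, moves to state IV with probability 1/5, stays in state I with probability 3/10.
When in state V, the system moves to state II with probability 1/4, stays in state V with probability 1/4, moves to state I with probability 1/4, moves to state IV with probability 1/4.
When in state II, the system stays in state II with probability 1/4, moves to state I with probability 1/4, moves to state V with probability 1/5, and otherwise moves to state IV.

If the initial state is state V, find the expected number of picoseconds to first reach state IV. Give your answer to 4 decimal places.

4.0212

Let t(s) be the expected number of picoseconds to first reach state IV from state s, with t(state IV) = 0. Conditioning on the first picosecond:
t(state I) = 1 + 0.3·t(state I) + 0.3·t(state V) + 0.2·t(state II)
t(state V) = 1 + 0.25·t(state I) + 0.25·t(state V) + 0.25·t(state II)
t(state II) = 1 + 0.25·t(state I) + 0.2·t(state V) + 0.25·t(state II)
Solving: t(state I) = 4.2434, t(state V) = 4.0212, t(state II) = 3.8201.
Expected picoseconds from state V to state IV: 4.0212.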